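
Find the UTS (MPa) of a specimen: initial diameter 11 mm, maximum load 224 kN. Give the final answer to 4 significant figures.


A0 = pi*(d/2)^2 = pi*(11/2)^2 = 95.0332 mm^2
UTS = F_max / A0 = 224*1000 / 95.0332
UTS = 2357 MPa


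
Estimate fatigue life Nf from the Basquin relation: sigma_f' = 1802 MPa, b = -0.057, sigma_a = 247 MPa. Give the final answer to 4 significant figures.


sigma_a = sigma_f' * (2*Nf)^b
2*Nf = (sigma_a / sigma_f')^(1/b)
2*Nf = (247 / 1802)^(1/-0.057)
2*Nf = 1.38473e+15
Nf = 6.924e+14 cycles


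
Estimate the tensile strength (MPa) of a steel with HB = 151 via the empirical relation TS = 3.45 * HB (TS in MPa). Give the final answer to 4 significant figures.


TS (MPa) = 3.45 * HB
TS = 3.45 * 151
TS = 521 MPa


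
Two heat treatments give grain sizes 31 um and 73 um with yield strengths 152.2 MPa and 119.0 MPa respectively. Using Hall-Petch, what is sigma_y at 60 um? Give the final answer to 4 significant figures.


sigma_y = sigma0 + k / sqrt(d)
1/sqrt(d1) = 1/sqrt(3.1e-05) = 179.605;  1/sqrt(d2) = 117.041
k = (sigma1 - sigma2) / (1/sqrt(d1) - 1/sqrt(d2)) = (152.2 - 119.0) / (179.605 - 117.041) = 0.530655 MPa*m^0.5
sigma0 = sigma1 - k/sqrt(d1) = 152.2 - 0.530655*179.605 = 56.8915 MPa
sigma_y(d3) = 56.8915 + 0.530655 / sqrt(6e-05) = 125.4 MPa


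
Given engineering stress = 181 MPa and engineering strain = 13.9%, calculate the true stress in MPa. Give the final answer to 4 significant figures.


sigma_true = sigma_eng * (1 + epsilon_eng)
sigma_true = 181 * (1 + 0.139)
sigma_true = 206.2 MPa


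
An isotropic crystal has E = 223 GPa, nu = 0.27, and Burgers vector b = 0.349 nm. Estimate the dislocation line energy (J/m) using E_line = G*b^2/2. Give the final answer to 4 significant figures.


Step 1: G = E / (2*(1+nu))
G = 223 / (2*(1+0.27)) = 87.7953 GPa = 8.77953e+10 Pa
Step 2: E_line = G*b^2/2
b = 0.349 nm = 3.49e-10 m
E_line = 0.5 * 8.77953e+10 * (3.49e-10)^2 = 5.347e-09 J/m


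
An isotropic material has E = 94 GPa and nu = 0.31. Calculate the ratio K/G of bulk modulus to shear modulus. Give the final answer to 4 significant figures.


G = E / (2*(1+nu))
G = 94 / (2*(1+0.31)) = 35.8779 GPa
K = E / (3*(1-2*nu))
K = 94 / (3*(1-2*0.31)) = 82.4561 GPa
K/G = 82.4561 / 35.8779 = 2.298


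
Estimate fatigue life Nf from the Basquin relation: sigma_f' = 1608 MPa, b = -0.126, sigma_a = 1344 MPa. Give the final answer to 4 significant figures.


sigma_a = sigma_f' * (2*Nf)^b
2*Nf = (sigma_a / sigma_f')^(1/b)
2*Nf = (1344 / 1608)^(1/-0.126)
2*Nf = 4.15096
Nf = 2.075 cycles


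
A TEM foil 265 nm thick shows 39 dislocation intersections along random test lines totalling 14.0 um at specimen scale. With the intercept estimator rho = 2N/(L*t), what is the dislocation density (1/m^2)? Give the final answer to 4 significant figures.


rho = 2N / (L * t)
L = 14.0 um = 1.4e-05 m, t = 265 nm = 2.65e-07 m
rho = 2 * 39 / (1.4e-05 * 2.65e-07)
rho = 2.102e+13 1/m^2


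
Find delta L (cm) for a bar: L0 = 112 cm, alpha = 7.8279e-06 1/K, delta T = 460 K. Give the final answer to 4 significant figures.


dL = L0 * alpha * dT
dL = 112 * 7.8279e-06 * 460
dL = 0.4033 cm


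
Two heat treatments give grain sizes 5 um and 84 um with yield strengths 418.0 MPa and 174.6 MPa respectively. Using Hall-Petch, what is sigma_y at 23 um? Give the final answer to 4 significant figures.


sigma_y = sigma0 + k / sqrt(d)
1/sqrt(d1) = 1/sqrt(5e-06) = 447.214;  1/sqrt(d2) = 109.109
k = (sigma1 - sigma2) / (1/sqrt(d1) - 1/sqrt(d2)) = (418.0 - 174.6) / (447.214 - 109.109) = 0.719895 MPa*m^0.5
sigma0 = sigma1 - k/sqrt(d1) = 418.0 - 0.719895*447.214 = 96.053 MPa
sigma_y(d3) = 96.053 + 0.719895 / sqrt(2.3e-05) = 246.2 MPa


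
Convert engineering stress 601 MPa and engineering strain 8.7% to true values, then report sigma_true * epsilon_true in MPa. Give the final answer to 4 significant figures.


sigma_true = sigma_eng * (1 + epsilon_eng)
sigma_true = 601 * (1 + 0.087) = 653.287 MPa
epsilon_true = ln(1 + epsilon_eng)
epsilon_true = ln(1 + 0.087) = 0.0834216
sigma_true * epsilon_true = 653.287 * 0.0834216 = 54.5 MPa


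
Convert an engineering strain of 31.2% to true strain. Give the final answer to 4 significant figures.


epsilon_true = ln(1 + epsilon_eng)
epsilon_true = ln(1 + 0.312)
epsilon_true = 0.2716


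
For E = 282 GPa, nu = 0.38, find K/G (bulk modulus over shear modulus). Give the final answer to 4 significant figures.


G = E / (2*(1+nu))
G = 282 / (2*(1+0.38)) = 102.174 GPa
K = E / (3*(1-2*nu))
K = 282 / (3*(1-2*0.38)) = 391.667 GPa
K/G = 391.667 / 102.174 = 3.833


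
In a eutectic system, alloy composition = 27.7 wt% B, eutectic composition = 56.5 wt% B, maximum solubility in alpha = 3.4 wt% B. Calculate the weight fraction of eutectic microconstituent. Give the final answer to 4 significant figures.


f_primary = (C_e - C0) / (C_e - C_alpha_max)
f_primary = (56.5 - 27.7) / (56.5 - 3.4)
f_primary = 0.542373
f_eutectic = 1 - 0.542373 = 0.4576


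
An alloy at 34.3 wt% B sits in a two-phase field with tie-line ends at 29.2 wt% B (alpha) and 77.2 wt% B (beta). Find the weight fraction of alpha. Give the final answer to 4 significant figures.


f_alpha = (C_beta - C0) / (C_beta - C_alpha)
f_alpha = (77.2 - 34.3) / (77.2 - 29.2)
f_alpha = 0.8938


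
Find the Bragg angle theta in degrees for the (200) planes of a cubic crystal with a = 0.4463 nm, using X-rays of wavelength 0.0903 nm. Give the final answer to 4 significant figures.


d = a / sqrt(h^2+k^2+l^2)
d = 0.4463 / sqrt(4) = 0.22315 nm
lambda = 2*d*sin(theta)  =>  sin(theta) = lambda / (2*d)
sin(theta) = 0.0903 / (2 * 0.22315) = 0.20233
theta = 11.67 deg


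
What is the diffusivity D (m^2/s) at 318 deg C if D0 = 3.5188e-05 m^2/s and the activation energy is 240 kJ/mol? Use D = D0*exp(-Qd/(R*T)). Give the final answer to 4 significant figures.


D = D0 * exp(-Qd / (R*T))
T = 591.15 K
D = 3.5188e-05 * exp(-240e3 / (8.314 * 591.15))
D = 2.183e-26 m^2/s


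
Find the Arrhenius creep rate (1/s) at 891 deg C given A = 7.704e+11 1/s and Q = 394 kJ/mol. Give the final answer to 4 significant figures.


rate = A * exp(-Q / (R*T))
T = 891 + 273.15 = 1164.15 K
rate = 7.704e+11 * exp(-394e3 / (8.314 * 1164.15))
rate = 1.613e-06 1/s


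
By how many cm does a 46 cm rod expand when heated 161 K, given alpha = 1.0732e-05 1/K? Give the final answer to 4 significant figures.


dL = L0 * alpha * dT
dL = 46 * 1.0732e-05 * 161
dL = 0.07948 cm


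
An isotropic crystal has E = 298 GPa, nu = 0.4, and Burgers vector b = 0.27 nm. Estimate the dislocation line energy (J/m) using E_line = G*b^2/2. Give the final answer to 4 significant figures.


Step 1: G = E / (2*(1+nu))
G = 298 / (2*(1+0.4)) = 106.429 GPa = 1.06429e+11 Pa
Step 2: E_line = G*b^2/2
b = 0.27 nm = 2.7e-10 m
E_line = 0.5 * 1.06429e+11 * (2.7e-10)^2 = 3.879e-09 J/m


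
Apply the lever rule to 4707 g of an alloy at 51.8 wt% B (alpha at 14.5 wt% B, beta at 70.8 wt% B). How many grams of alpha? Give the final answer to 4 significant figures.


f_alpha = (C_beta - C0) / (C_beta - C_alpha)
f_alpha = (70.8 - 51.8) / (70.8 - 14.5) = 0.337478
m_alpha = f_alpha * m_total = 0.337478 * 4707 = 1589 g


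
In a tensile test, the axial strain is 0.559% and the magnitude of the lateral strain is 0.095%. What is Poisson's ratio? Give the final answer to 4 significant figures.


nu = -epsilon_lat / epsilon_axial
Lateral strain is contraction (negative), so using magnitudes:
nu = 0.095 / 0.559
nu = 0.1699


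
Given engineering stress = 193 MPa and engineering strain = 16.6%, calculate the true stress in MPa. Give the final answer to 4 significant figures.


sigma_true = sigma_eng * (1 + epsilon_eng)
sigma_true = 193 * (1 + 0.166)
sigma_true = 225 MPa


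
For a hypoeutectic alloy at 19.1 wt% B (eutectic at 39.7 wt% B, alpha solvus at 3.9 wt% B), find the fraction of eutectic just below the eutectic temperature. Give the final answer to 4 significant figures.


f_primary = (C_e - C0) / (C_e - C_alpha_max)
f_primary = (39.7 - 19.1) / (39.7 - 3.9)
f_primary = 0.575419
f_eutectic = 1 - 0.575419 = 0.4246


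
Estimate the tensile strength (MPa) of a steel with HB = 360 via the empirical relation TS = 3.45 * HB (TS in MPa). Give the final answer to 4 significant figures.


TS (MPa) = 3.45 * HB
TS = 3.45 * 360
TS = 1242 MPa


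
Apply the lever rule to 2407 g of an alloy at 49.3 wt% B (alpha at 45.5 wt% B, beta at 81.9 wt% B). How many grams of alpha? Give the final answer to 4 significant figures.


f_alpha = (C_beta - C0) / (C_beta - C_alpha)
f_alpha = (81.9 - 49.3) / (81.9 - 45.5) = 0.895604
m_alpha = f_alpha * m_total = 0.895604 * 2407 = 2156 g


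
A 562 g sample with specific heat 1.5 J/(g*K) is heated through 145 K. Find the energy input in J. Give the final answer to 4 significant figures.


Q = m * cp * dT
Q = 562 * 1.5 * 145
Q = 122200 J


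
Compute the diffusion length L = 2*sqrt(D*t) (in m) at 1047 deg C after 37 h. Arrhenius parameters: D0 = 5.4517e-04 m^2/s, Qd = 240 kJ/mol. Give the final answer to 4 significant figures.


Step 1: D = D0 * exp(-Qd/(R*T))
T = 1320.15 K
D = 5.4517e-04 * exp(-240e3 / (8.314 * 1320.15)) = 1.73804e-13 m^2/s
Step 2: L = 2*sqrt(D*t)
t = 37 h = 133200 s
L = 2*sqrt(1.73804e-13 * 133200) = 3.043e-04 m


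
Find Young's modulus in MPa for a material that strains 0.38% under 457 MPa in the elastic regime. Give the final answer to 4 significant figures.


E = sigma / epsilon
epsilon = 0.38% = 3.8e-03
E = 457 / 3.8e-03
E = 120300 MPa


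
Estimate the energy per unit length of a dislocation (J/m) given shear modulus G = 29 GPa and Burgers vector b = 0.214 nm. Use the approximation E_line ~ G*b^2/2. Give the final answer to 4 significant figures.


E = G*b^2/2
b = 0.214 nm = 2.14e-10 m
G = 29 GPa = 2.9e+10 Pa
E = 0.5 * 2.9e+10 * (2.14e-10)^2
E = 6.64e-10 J/m


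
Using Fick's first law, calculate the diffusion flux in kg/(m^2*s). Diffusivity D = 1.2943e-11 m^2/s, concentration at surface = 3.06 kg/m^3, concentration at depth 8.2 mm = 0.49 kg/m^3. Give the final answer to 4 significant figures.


J = -D * (dC/dx) = D * (C1 - C2) / dx
J = 1.2943e-11 * (3.06 - 0.49) / 8.2e-03
J = 4.057e-09 kg/(m^2*s)


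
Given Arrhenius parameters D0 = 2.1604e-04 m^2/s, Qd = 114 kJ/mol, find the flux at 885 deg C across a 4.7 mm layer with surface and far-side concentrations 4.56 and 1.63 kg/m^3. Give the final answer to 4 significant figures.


Step 1: D = D0 * exp(-Qd/(R*T))
T = 885 + 273.15 = 1158.15 K
D = 2.1604e-04 * exp(-114e3 / (8.314 * 1158.15)) = 1.55863e-09 m^2/s
Step 2: J = D * (C1 - C2) / dx
J = 1.55863e-09 * (4.56 - 1.63) / 4.7e-03
J = 9.717e-07 kg/(m^2*s)


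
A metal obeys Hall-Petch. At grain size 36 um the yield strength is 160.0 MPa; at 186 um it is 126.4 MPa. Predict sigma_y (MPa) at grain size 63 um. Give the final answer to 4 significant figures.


sigma_y = sigma0 + k / sqrt(d)
1/sqrt(d1) = 1/sqrt(3.6e-05) = 166.667;  1/sqrt(d2) = 73.3236
k = (sigma1 - sigma2) / (1/sqrt(d1) - 1/sqrt(d2)) = (160.0 - 126.4) / (166.667 - 73.3236) = 0.359962 MPa*m^0.5
sigma0 = sigma1 - k/sqrt(d1) = 160.0 - 0.359962*166.667 = 100.006 MPa
sigma_y(d3) = 100.006 + 0.359962 / sqrt(6.3e-05) = 145.4 MPa


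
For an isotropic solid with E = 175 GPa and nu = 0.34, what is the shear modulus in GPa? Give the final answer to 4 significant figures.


G = E / (2*(1+nu))
G = 175 / (2*(1+0.34))
G = 65.3 GPa


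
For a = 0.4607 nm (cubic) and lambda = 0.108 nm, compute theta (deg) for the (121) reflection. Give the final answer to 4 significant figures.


d = a / sqrt(h^2+k^2+l^2)
d = 0.4607 / sqrt(6) = 0.18808 nm
lambda = 2*d*sin(theta)  =>  sin(theta) = lambda / (2*d)
sin(theta) = 0.108 / (2 * 0.18808) = 0.287112
theta = 16.69 deg


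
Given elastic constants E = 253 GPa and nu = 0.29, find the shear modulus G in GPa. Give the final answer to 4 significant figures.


G = E / (2*(1+nu))
G = 253 / (2*(1+0.29))
G = 98.06 GPa


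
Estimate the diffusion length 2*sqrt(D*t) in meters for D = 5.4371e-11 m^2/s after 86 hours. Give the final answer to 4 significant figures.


t = 86 hr = 309600 s
Diffusion length = 2*sqrt(D*t)
= 2*sqrt(5.4371e-11 * 309600)
= 8.206e-03 m


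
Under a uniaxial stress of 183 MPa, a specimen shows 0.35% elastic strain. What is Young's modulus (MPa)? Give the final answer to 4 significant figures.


E = sigma / epsilon
epsilon = 0.35% = 3.5e-03
E = 183 / 3.5e-03
E = 52290 MPa


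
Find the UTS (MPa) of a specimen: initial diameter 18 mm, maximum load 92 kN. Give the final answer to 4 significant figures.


A0 = pi*(d/2)^2 = pi*(18/2)^2 = 254.469 mm^2
UTS = F_max / A0 = 92*1000 / 254.469
UTS = 361.5 MPa


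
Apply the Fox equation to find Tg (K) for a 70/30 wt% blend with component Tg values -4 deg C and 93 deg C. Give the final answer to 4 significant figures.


1/Tg = w1/Tg1 + w2/Tg2 (in Kelvin)
Tg1 = 269.15 K, Tg2 = 366.15 K
1/Tg = 0.7/269.15 + 0.3/366.15
Tg = 292.4 K


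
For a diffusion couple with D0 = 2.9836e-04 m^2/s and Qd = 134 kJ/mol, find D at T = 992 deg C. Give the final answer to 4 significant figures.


D = D0 * exp(-Qd / (R*T))
T = 1265.15 K
D = 2.9836e-04 * exp(-134e3 / (8.314 * 1265.15))
D = 8.751e-10 m^2/s


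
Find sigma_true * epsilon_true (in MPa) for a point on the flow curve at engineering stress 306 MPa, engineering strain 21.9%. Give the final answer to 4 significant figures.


sigma_true = sigma_eng * (1 + epsilon_eng)
sigma_true = 306 * (1 + 0.219) = 373.014 MPa
epsilon_true = ln(1 + epsilon_eng)
epsilon_true = ln(1 + 0.219) = 0.198031
sigma_true * epsilon_true = 373.014 * 0.198031 = 73.87 MPa


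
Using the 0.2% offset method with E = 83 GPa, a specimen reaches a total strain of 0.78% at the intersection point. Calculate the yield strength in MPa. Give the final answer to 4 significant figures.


Offset strain = 0.002
Elastic strain at yield = total_strain - offset = 7.8e-03 - 0.002 = 5.8e-03
sigma_y = E * elastic_strain = 83000 * 5.8e-03
sigma_y = 481.4 MPa


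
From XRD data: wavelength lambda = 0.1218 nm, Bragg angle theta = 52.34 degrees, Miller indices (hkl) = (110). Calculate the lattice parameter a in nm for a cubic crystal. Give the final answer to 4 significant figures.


d = lambda / (2*sin(theta))
d = 0.1218 / (2*sin(52.34 deg))
d = 0.0769279 nm
a = d * sqrt(h^2+k^2+l^2) = 0.0769279 * sqrt(2)
a = 0.1088 nm


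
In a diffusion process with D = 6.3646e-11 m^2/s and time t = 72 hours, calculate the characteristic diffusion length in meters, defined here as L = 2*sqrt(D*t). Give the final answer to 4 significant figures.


t = 72 hr = 259200 s
Diffusion length = 2*sqrt(D*t)
= 2*sqrt(6.3646e-11 * 259200)
= 8.123e-03 m


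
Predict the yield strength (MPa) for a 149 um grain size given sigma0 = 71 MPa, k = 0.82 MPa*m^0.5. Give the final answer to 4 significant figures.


sigma_y = sigma0 + k / sqrt(d)
d = 149 um = 1.49e-04 m
sigma_y = 71 + 0.82 / sqrt(1.49e-04)
sigma_y = 138.2 MPa


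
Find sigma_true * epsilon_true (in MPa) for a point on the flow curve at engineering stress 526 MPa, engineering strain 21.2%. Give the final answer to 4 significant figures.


sigma_true = sigma_eng * (1 + epsilon_eng)
sigma_true = 526 * (1 + 0.212) = 637.512 MPa
epsilon_true = ln(1 + epsilon_eng)
epsilon_true = ln(1 + 0.212) = 0.192272
sigma_true * epsilon_true = 637.512 * 0.192272 = 122.6 MPa


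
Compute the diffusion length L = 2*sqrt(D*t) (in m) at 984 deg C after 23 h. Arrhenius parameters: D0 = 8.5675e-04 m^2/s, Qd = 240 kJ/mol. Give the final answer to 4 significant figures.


Step 1: D = D0 * exp(-Qd/(R*T))
T = 1257.15 K
D = 8.5675e-04 * exp(-240e3 / (8.314 * 1257.15)) = 9.13026e-14 m^2/s
Step 2: L = 2*sqrt(D*t)
t = 23 h = 82800 s
L = 2*sqrt(9.13026e-14 * 82800) = 1.739e-04 m


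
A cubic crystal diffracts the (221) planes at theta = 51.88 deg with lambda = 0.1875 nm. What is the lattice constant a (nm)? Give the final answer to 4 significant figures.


d = lambda / (2*sin(theta))
d = 0.1875 / (2*sin(51.88 deg))
d = 0.119166 nm
a = d * sqrt(h^2+k^2+l^2) = 0.119166 * sqrt(9)
a = 0.3575 nm


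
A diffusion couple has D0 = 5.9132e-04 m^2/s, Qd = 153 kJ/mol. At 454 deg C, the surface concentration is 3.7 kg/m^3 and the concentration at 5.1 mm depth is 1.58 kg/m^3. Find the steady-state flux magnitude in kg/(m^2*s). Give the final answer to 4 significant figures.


Step 1: D = D0 * exp(-Qd/(R*T))
T = 454 + 273.15 = 727.15 K
D = 5.9132e-04 * exp(-153e3 / (8.314 * 727.15)) = 6.03543e-15 m^2/s
Step 2: J = D * (C1 - C2) / dx
J = 6.03543e-15 * (3.7 - 1.58) / 5.1e-03
J = 2.509e-12 kg/(m^2*s)


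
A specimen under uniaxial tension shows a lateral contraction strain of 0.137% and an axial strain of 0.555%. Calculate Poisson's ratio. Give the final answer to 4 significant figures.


nu = -epsilon_lat / epsilon_axial
Lateral strain is contraction (negative), so using magnitudes:
nu = 0.137 / 0.555
nu = 0.2468


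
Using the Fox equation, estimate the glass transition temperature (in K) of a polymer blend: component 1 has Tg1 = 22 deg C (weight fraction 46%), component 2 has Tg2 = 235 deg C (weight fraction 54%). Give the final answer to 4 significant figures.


1/Tg = w1/Tg1 + w2/Tg2 (in Kelvin)
Tg1 = 295.15 K, Tg2 = 508.15 K
1/Tg = 0.46/295.15 + 0.54/508.15
Tg = 381.5 K


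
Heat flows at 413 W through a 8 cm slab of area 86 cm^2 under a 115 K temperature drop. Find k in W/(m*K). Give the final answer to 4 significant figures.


k = Q*L / (A*dT)
L = 0.08 m, A = 8.6e-03 m^2
k = 413 * 0.08 / (8.6e-03 * 115)
k = 33.41 W/(m*K)


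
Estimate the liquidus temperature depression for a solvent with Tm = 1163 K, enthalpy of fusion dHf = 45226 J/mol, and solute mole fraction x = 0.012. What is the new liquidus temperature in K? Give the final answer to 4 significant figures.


dT = R*Tm^2*x / dHf
dT = 8.314 * 1163^2 * 0.012 / 45226
dT = 2.98375 K
T_new = 1163 - 2.98375 = 1160 K


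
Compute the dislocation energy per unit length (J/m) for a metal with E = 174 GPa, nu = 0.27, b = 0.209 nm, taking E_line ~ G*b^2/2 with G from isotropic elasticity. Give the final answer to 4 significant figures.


Step 1: G = E / (2*(1+nu))
G = 174 / (2*(1+0.27)) = 68.5039 GPa = 6.85039e+10 Pa
Step 2: E_line = G*b^2/2
b = 0.209 nm = 2.09e-10 m
E_line = 0.5 * 6.85039e+10 * (2.09e-10)^2 = 1.496e-09 J/m


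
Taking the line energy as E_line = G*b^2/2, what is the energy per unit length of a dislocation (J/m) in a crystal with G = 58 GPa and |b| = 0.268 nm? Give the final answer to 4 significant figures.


E = G*b^2/2
b = 0.268 nm = 2.68e-10 m
G = 58 GPa = 5.8e+10 Pa
E = 0.5 * 5.8e+10 * (2.68e-10)^2
E = 2.083e-09 J/m


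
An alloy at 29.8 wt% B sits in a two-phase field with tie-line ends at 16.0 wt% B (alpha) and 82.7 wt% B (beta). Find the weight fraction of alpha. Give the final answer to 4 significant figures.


f_alpha = (C_beta - C0) / (C_beta - C_alpha)
f_alpha = (82.7 - 29.8) / (82.7 - 16.0)
f_alpha = 0.7931


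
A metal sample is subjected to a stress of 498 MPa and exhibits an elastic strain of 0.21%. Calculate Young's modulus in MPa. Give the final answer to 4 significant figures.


E = sigma / epsilon
epsilon = 0.21% = 2.1e-03
E = 498 / 2.1e-03
E = 237100 MPa


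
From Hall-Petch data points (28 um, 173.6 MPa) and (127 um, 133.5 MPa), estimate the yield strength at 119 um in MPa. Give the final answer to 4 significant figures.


sigma_y = sigma0 + k / sqrt(d)
1/sqrt(d1) = 1/sqrt(2.8e-05) = 188.982;  1/sqrt(d2) = 88.7357
k = (sigma1 - sigma2) / (1/sqrt(d1) - 1/sqrt(d2)) = (173.6 - 133.5) / (188.982 - 88.7357) = 0.400014 MPa*m^0.5
sigma0 = sigma1 - k/sqrt(d1) = 173.6 - 0.400014*188.982 = 98.0045 MPa
sigma_y(d3) = 98.0045 + 0.400014 / sqrt(1.19e-04) = 134.7 MPa


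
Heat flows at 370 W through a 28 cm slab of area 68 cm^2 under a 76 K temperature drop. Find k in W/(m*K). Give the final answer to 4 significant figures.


k = Q*L / (A*dT)
L = 0.28 m, A = 6.8e-03 m^2
k = 370 * 0.28 / (6.8e-03 * 76)
k = 200.5 W/(m*K)


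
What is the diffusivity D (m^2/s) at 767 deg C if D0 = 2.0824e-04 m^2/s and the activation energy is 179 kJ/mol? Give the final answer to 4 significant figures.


D = D0 * exp(-Qd / (R*T))
T = 1040.15 K
D = 2.0824e-04 * exp(-179e3 / (8.314 * 1040.15))
D = 2.134e-13 m^2/s


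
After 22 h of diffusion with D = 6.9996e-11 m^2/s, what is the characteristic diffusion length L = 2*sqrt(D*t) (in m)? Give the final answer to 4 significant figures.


t = 22 hr = 79200 s
Diffusion length = 2*sqrt(D*t)
= 2*sqrt(6.9996e-11 * 79200)
= 4.709e-03 m


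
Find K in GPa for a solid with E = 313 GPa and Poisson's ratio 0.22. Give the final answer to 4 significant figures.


K = E / (3*(1-2*nu))
K = 313 / (3*(1-2*0.22))
K = 186.3 GPa


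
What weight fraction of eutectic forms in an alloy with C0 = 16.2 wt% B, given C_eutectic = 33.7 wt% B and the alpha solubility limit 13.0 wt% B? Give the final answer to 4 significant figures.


f_primary = (C_e - C0) / (C_e - C_alpha_max)
f_primary = (33.7 - 16.2) / (33.7 - 13.0)
f_primary = 0.845411
f_eutectic = 1 - 0.845411 = 0.1546


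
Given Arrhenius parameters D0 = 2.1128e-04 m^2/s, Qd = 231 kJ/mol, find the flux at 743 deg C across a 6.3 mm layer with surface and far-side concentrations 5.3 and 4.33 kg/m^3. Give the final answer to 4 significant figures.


Step 1: D = D0 * exp(-Qd/(R*T))
T = 743 + 273.15 = 1016.15 K
D = 2.1128e-04 * exp(-231e3 / (8.314 * 1016.15)) = 2.81838e-16 m^2/s
Step 2: J = D * (C1 - C2) / dx
J = 2.81838e-16 * (5.3 - 4.33) / 6.3e-03
J = 4.339e-14 kg/(m^2*s)


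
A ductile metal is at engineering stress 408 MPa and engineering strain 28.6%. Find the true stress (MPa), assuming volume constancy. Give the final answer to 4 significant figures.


sigma_true = sigma_eng * (1 + epsilon_eng)
sigma_true = 408 * (1 + 0.286)
sigma_true = 524.7 MPa


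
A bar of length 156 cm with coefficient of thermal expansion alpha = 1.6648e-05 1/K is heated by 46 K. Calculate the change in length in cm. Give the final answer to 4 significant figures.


dL = L0 * alpha * dT
dL = 156 * 1.6648e-05 * 46
dL = 0.1195 cm


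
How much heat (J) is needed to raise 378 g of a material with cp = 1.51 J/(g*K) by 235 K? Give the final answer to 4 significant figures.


Q = m * cp * dT
Q = 378 * 1.51 * 235
Q = 134100 J


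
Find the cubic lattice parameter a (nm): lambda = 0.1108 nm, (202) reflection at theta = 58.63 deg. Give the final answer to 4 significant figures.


d = lambda / (2*sin(theta))
d = 0.1108 / (2*sin(58.63 deg))
d = 0.0648846 nm
a = d * sqrt(h^2+k^2+l^2) = 0.0648846 * sqrt(8)
a = 0.1835 nm


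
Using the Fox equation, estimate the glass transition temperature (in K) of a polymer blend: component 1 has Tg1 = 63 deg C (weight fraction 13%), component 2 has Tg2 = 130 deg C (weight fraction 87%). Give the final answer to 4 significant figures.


1/Tg = w1/Tg1 + w2/Tg2 (in Kelvin)
Tg1 = 336.15 K, Tg2 = 403.15 K
1/Tg = 0.13/336.15 + 0.87/403.15
Tg = 393 K


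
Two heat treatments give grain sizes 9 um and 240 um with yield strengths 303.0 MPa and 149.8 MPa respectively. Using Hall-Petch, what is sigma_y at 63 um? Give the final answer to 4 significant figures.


sigma_y = sigma0 + k / sqrt(d)
1/sqrt(d1) = 1/sqrt(9e-06) = 333.333;  1/sqrt(d2) = 64.5497
k = (sigma1 - sigma2) / (1/sqrt(d1) - 1/sqrt(d2)) = (303.0 - 149.8) / (333.333 - 64.5497) = 0.569975 MPa*m^0.5
sigma0 = sigma1 - k/sqrt(d1) = 303.0 - 0.569975*333.333 = 113.008 MPa
sigma_y(d3) = 113.008 + 0.569975 / sqrt(6.3e-05) = 184.8 MPa


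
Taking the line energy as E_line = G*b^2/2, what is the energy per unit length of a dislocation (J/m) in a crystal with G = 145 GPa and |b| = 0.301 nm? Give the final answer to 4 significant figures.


E = G*b^2/2
b = 0.301 nm = 3.01e-10 m
G = 145 GPa = 1.45e+11 Pa
E = 0.5 * 1.45e+11 * (3.01e-10)^2
E = 6.569e-09 J/m


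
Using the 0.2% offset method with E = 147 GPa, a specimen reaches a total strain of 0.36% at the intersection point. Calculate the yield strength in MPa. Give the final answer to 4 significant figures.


Offset strain = 0.002
Elastic strain at yield = total_strain - offset = 3.6e-03 - 0.002 = 1.6e-03
sigma_y = E * elastic_strain = 147000 * 1.6e-03
sigma_y = 235.2 MPa


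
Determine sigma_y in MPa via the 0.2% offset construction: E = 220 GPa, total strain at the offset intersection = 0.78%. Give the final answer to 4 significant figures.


Offset strain = 0.002
Elastic strain at yield = total_strain - offset = 7.8e-03 - 0.002 = 5.8e-03
sigma_y = E * elastic_strain = 220000 * 5.8e-03
sigma_y = 1276 MPa


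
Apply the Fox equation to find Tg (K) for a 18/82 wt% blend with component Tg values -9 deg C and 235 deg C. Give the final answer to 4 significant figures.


1/Tg = w1/Tg1 + w2/Tg2 (in Kelvin)
Tg1 = 264.15 K, Tg2 = 508.15 K
1/Tg = 0.18/264.15 + 0.82/508.15
Tg = 435.7 K


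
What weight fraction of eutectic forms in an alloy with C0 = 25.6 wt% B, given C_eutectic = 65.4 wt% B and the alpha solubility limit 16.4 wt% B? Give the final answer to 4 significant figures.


f_primary = (C_e - C0) / (C_e - C_alpha_max)
f_primary = (65.4 - 25.6) / (65.4 - 16.4)
f_primary = 0.812245
f_eutectic = 1 - 0.812245 = 0.1878


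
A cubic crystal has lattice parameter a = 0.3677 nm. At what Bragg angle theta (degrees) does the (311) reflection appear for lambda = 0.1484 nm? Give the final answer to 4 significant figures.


d = a / sqrt(h^2+k^2+l^2)
d = 0.3677 / sqrt(11) = 0.110866 nm
lambda = 2*d*sin(theta)  =>  sin(theta) = lambda / (2*d)
sin(theta) = 0.1484 / (2 * 0.110866) = 0.669278
theta = 42.01 deg


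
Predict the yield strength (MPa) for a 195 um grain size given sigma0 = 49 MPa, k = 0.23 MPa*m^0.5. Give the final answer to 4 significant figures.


sigma_y = sigma0 + k / sqrt(d)
d = 195 um = 1.95e-04 m
sigma_y = 49 + 0.23 / sqrt(1.95e-04)
sigma_y = 65.47 MPa


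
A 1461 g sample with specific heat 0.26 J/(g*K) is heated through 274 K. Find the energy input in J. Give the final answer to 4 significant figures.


Q = m * cp * dT
Q = 1461 * 0.26 * 274
Q = 104100 J


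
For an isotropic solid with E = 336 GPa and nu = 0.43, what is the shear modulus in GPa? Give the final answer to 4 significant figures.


G = E / (2*(1+nu))
G = 336 / (2*(1+0.43))
G = 117.5 GPa


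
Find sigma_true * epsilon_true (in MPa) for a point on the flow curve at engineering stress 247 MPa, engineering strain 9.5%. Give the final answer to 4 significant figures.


sigma_true = sigma_eng * (1 + epsilon_eng)
sigma_true = 247 * (1 + 0.095) = 270.465 MPa
epsilon_true = ln(1 + epsilon_eng)
epsilon_true = ln(1 + 0.095) = 0.0907544
sigma_true * epsilon_true = 270.465 * 0.0907544 = 24.55 MPa


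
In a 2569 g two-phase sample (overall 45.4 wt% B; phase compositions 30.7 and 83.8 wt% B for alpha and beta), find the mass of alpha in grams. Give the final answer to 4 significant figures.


f_alpha = (C_beta - C0) / (C_beta - C_alpha)
f_alpha = (83.8 - 45.4) / (83.8 - 30.7) = 0.723164
m_alpha = f_alpha * m_total = 0.723164 * 2569 = 1858 g


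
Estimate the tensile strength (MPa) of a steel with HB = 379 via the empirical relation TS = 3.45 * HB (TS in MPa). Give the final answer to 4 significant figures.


TS (MPa) = 3.45 * HB
TS = 3.45 * 379
TS = 1308 MPa


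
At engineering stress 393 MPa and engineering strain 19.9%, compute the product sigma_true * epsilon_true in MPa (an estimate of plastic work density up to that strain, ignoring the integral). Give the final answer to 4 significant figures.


sigma_true = sigma_eng * (1 + epsilon_eng)
sigma_true = 393 * (1 + 0.199) = 471.207 MPa
epsilon_true = ln(1 + epsilon_eng)
epsilon_true = ln(1 + 0.199) = 0.181488
sigma_true * epsilon_true = 471.207 * 0.181488 = 85.52 MPa


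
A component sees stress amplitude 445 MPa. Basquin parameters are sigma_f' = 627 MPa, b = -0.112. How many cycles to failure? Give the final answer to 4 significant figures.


sigma_a = sigma_f' * (2*Nf)^b
2*Nf = (sigma_a / sigma_f')^(1/b)
2*Nf = (445 / 627)^(1/-0.112)
2*Nf = 21.3566
Nf = 10.68 cycles


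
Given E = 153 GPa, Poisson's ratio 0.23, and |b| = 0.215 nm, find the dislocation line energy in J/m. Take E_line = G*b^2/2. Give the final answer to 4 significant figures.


Step 1: G = E / (2*(1+nu))
G = 153 / (2*(1+0.23)) = 62.1951 GPa = 6.21951e+10 Pa
Step 2: E_line = G*b^2/2
b = 0.215 nm = 2.15e-10 m
E_line = 0.5 * 6.21951e+10 * (2.15e-10)^2 = 1.437e-09 J/m


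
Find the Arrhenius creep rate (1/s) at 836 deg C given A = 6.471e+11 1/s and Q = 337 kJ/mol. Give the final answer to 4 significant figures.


rate = A * exp(-Q / (R*T))
T = 836 + 273.15 = 1109.15 K
rate = 6.471e+11 * exp(-337e3 / (8.314 * 1109.15))
rate = 8.702e-05 1/s


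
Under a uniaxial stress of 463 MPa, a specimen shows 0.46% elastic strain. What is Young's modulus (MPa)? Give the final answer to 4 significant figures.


E = sigma / epsilon
epsilon = 0.46% = 4.6e-03
E = 463 / 4.6e-03
E = 100700 MPa


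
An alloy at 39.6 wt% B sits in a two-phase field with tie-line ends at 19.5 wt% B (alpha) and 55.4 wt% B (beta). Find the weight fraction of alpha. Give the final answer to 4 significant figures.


f_alpha = (C_beta - C0) / (C_beta - C_alpha)
f_alpha = (55.4 - 39.6) / (55.4 - 19.5)
f_alpha = 0.4401


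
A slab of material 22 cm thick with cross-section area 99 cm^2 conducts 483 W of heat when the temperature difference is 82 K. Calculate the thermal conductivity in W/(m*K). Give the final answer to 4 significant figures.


k = Q*L / (A*dT)
L = 0.22 m, A = 9.9e-03 m^2
k = 483 * 0.22 / (9.9e-03 * 82)
k = 130.9 W/(m*K)


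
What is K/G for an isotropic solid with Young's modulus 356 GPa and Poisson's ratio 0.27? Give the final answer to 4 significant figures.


G = E / (2*(1+nu))
G = 356 / (2*(1+0.27)) = 140.157 GPa
K = E / (3*(1-2*nu))
K = 356 / (3*(1-2*0.27)) = 257.971 GPa
K/G = 257.971 / 140.157 = 1.841


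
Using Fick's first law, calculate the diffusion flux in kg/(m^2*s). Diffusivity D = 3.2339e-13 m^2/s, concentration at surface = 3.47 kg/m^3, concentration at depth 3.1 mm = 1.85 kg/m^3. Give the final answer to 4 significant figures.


J = -D * (dC/dx) = D * (C1 - C2) / dx
J = 3.2339e-13 * (3.47 - 1.85) / 3.1e-03
J = 1.69e-10 kg/(m^2*s)


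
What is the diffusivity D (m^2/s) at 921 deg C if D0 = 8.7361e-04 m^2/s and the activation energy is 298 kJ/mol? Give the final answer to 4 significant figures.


D = D0 * exp(-Qd / (R*T))
T = 1194.15 K
D = 8.7361e-04 * exp(-298e3 / (8.314 * 1194.15))
D = 8.048e-17 m^2/s


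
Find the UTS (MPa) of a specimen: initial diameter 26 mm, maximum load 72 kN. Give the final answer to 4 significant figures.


A0 = pi*(d/2)^2 = pi*(26/2)^2 = 530.929 mm^2
UTS = F_max / A0 = 72*1000 / 530.929
UTS = 135.6 MPa


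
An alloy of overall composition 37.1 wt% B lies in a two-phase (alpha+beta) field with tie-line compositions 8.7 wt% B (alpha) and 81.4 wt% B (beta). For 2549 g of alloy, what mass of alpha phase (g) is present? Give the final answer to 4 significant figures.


f_alpha = (C_beta - C0) / (C_beta - C_alpha)
f_alpha = (81.4 - 37.1) / (81.4 - 8.7) = 0.609354
m_alpha = f_alpha * m_total = 0.609354 * 2549 = 1553 g


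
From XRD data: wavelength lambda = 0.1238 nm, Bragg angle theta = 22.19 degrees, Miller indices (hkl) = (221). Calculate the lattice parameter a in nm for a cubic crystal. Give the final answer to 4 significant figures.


d = lambda / (2*sin(theta))
d = 0.1238 / (2*sin(22.19 deg))
d = 0.163896 nm
a = d * sqrt(h^2+k^2+l^2) = 0.163896 * sqrt(9)
a = 0.4917 nm


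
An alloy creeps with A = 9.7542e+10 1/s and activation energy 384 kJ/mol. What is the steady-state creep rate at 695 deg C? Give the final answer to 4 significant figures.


rate = A * exp(-Q / (R*T))
T = 695 + 273.15 = 968.15 K
rate = 9.7542e+10 * exp(-384e3 / (8.314 * 968.15))
rate = 1.864e-10 1/s


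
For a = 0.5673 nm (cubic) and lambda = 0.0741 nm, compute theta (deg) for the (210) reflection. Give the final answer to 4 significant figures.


d = a / sqrt(h^2+k^2+l^2)
d = 0.5673 / sqrt(5) = 0.253704 nm
lambda = 2*d*sin(theta)  =>  sin(theta) = lambda / (2*d)
sin(theta) = 0.0741 / (2 * 0.253704) = 0.146036
theta = 8.397 deg


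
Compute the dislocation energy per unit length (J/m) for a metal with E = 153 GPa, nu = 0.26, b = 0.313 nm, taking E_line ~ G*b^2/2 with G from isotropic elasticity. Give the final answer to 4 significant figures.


Step 1: G = E / (2*(1+nu))
G = 153 / (2*(1+0.26)) = 60.7143 GPa = 6.07143e+10 Pa
Step 2: E_line = G*b^2/2
b = 0.313 nm = 3.13e-10 m
E_line = 0.5 * 6.07143e+10 * (3.13e-10)^2 = 2.974e-09 J/m


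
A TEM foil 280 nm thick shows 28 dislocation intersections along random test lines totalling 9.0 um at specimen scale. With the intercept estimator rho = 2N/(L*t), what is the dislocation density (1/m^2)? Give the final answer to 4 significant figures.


rho = 2N / (L * t)
L = 9.0 um = 9e-06 m, t = 280 nm = 2.8e-07 m
rho = 2 * 28 / (9e-06 * 2.8e-07)
rho = 2.222e+13 1/m^2


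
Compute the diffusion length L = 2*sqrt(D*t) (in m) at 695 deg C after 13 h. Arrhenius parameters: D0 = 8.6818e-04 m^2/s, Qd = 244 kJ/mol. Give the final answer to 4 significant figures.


Step 1: D = D0 * exp(-Qd/(R*T))
T = 968.15 K
D = 8.6818e-04 * exp(-244e3 / (8.314 * 968.15)) = 5.93733e-17 m^2/s
Step 2: L = 2*sqrt(D*t)
t = 13 h = 46800 s
L = 2*sqrt(5.93733e-17 * 46800) = 3.334e-06 m


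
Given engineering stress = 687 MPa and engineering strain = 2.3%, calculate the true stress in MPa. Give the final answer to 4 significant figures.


sigma_true = sigma_eng * (1 + epsilon_eng)
sigma_true = 687 * (1 + 0.023)
sigma_true = 702.8 MPa


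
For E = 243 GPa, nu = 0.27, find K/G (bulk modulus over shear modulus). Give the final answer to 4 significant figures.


G = E / (2*(1+nu))
G = 243 / (2*(1+0.27)) = 95.6693 GPa
K = E / (3*(1-2*nu))
K = 243 / (3*(1-2*0.27)) = 176.087 GPa
K/G = 176.087 / 95.6693 = 1.841


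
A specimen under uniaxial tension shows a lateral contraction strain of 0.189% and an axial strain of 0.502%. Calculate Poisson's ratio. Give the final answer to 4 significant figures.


nu = -epsilon_lat / epsilon_axial
Lateral strain is contraction (negative), so using magnitudes:
nu = 0.189 / 0.502
nu = 0.3765


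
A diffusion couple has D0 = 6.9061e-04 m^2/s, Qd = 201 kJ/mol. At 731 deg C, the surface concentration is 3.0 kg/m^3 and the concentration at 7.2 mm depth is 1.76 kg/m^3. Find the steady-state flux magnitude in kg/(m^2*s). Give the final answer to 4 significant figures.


Step 1: D = D0 * exp(-Qd/(R*T))
T = 731 + 273.15 = 1004.15 K
D = 6.9061e-04 * exp(-201e3 / (8.314 * 1004.15)) = 2.41593e-14 m^2/s
Step 2: J = D * (C1 - C2) / dx
J = 2.41593e-14 * (3.0 - 1.76) / 7.2e-03
J = 4.161e-12 kg/(m^2*s)


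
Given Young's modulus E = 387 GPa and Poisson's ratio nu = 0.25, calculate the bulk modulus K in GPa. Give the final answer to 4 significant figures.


K = E / (3*(1-2*nu))
K = 387 / (3*(1-2*0.25))
K = 258 GPa


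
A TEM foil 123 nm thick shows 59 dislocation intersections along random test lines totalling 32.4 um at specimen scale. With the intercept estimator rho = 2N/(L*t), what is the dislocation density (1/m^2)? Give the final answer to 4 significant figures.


rho = 2N / (L * t)
L = 32.4 um = 3.24e-05 m, t = 123 nm = 1.23e-07 m
rho = 2 * 59 / (3.24e-05 * 1.23e-07)
rho = 2.961e+13 1/m^2


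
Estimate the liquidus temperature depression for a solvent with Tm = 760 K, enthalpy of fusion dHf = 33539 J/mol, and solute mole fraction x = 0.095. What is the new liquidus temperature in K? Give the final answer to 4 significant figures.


dT = R*Tm^2*x / dHf
dT = 8.314 * 760^2 * 0.095 / 33539
dT = 13.6022 K
T_new = 760 - 13.6022 = 746.4 K


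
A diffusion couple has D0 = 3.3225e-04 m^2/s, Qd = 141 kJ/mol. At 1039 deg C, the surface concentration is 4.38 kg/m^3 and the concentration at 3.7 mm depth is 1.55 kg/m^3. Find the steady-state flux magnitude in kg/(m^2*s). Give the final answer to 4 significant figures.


Step 1: D = D0 * exp(-Qd/(R*T))
T = 1039 + 273.15 = 1312.15 K
D = 3.3225e-04 * exp(-141e3 / (8.314 * 1312.15)) = 8.09604e-10 m^2/s
Step 2: J = D * (C1 - C2) / dx
J = 8.09604e-10 * (4.38 - 1.55) / 3.7e-03
J = 6.192e-07 kg/(m^2*s)


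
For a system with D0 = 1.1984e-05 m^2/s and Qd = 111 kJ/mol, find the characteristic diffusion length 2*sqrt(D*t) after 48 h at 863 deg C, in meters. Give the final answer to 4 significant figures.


Step 1: D = D0 * exp(-Qd/(R*T))
T = 1136.15 K
D = 1.1984e-05 * exp(-111e3 / (8.314 * 1136.15)) = 9.44449e-11 m^2/s
Step 2: L = 2*sqrt(D*t)
t = 48 h = 172800 s
L = 2*sqrt(9.44449e-11 * 172800) = 8.08e-03 m


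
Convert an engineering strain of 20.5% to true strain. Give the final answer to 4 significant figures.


epsilon_true = ln(1 + epsilon_eng)
epsilon_true = ln(1 + 0.205)
epsilon_true = 0.1865


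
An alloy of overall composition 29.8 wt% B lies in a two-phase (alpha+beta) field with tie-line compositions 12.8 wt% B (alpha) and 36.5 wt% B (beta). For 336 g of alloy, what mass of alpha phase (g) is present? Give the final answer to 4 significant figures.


f_alpha = (C_beta - C0) / (C_beta - C_alpha)
f_alpha = (36.5 - 29.8) / (36.5 - 12.8) = 0.2827
m_alpha = f_alpha * m_total = 0.2827 * 336 = 94.99 g


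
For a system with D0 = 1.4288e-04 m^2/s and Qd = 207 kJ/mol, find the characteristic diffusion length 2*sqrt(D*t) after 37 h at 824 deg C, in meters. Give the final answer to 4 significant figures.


Step 1: D = D0 * exp(-Qd/(R*T))
T = 1097.15 K
D = 1.4288e-04 * exp(-207e3 / (8.314 * 1097.15)) = 1.99284e-14 m^2/s
Step 2: L = 2*sqrt(D*t)
t = 37 h = 133200 s
L = 2*sqrt(1.99284e-14 * 133200) = 1.03e-04 m


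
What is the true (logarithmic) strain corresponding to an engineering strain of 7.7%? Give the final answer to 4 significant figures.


epsilon_true = ln(1 + epsilon_eng)
epsilon_true = ln(1 + 0.077)
epsilon_true = 0.07418


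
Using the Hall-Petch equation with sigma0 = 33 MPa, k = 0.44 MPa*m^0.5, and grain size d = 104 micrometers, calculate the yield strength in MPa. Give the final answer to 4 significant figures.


sigma_y = sigma0 + k / sqrt(d)
d = 104 um = 1.04e-04 m
sigma_y = 33 + 0.44 / sqrt(1.04e-04)
sigma_y = 76.15 MPa


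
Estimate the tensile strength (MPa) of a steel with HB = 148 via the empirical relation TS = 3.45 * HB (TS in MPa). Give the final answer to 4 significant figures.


TS (MPa) = 3.45 * HB
TS = 3.45 * 148
TS = 510.6 MPa


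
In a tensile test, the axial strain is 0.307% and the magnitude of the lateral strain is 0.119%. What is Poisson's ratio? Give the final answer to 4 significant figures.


nu = -epsilon_lat / epsilon_axial
Lateral strain is contraction (negative), so using magnitudes:
nu = 0.119 / 0.307
nu = 0.3876


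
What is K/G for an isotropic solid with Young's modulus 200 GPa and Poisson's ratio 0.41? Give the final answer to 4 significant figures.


G = E / (2*(1+nu))
G = 200 / (2*(1+0.41)) = 70.922 GPa
K = E / (3*(1-2*nu))
K = 200 / (3*(1-2*0.41)) = 370.37 GPa
K/G = 370.37 / 70.922 = 5.222


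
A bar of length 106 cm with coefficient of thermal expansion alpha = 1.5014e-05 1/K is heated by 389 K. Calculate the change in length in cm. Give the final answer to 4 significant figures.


dL = L0 * alpha * dT
dL = 106 * 1.5014e-05 * 389
dL = 0.6191 cm


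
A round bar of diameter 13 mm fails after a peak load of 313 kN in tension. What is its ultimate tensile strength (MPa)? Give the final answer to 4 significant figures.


A0 = pi*(d/2)^2 = pi*(13/2)^2 = 132.732 mm^2
UTS = F_max / A0 = 313*1000 / 132.732
UTS = 2358 MPa


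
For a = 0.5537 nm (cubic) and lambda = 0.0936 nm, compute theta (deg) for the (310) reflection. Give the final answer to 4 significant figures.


d = a / sqrt(h^2+k^2+l^2)
d = 0.5537 / sqrt(10) = 0.175095 nm
lambda = 2*d*sin(theta)  =>  sin(theta) = lambda / (2*d)
sin(theta) = 0.0936 / (2 * 0.175095) = 0.267283
theta = 15.5 deg
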